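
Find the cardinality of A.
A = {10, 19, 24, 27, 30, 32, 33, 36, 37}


Set A = {10, 19, 24, 27, 30, 32, 33, 36, 37}
Listing elements: 10, 19, 24, 27, 30, 32, 33, 36, 37
Counting: 9 elements
|A| = 9

9


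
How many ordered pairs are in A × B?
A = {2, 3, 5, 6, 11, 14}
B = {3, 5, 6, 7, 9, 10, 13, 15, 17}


Set A = {2, 3, 5, 6, 11, 14} has 6 elements.
Set B = {3, 5, 6, 7, 9, 10, 13, 15, 17} has 9 elements.
|A × B| = |A| × |B| = 6 × 9 = 54

54


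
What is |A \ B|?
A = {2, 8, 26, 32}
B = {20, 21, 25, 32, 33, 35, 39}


Set A = {2, 8, 26, 32}
Set B = {20, 21, 25, 32, 33, 35, 39}
A \ B = {2, 8, 26}
|A \ B| = 3

3


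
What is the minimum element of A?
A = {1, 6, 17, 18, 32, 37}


Set A = {1, 6, 17, 18, 32, 37}
Elements in ascending order: 1, 6, 17, 18, 32, 37
The smallest element is 1.

1


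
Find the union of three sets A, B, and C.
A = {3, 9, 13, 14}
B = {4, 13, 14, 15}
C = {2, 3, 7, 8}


Set A = {3, 9, 13, 14}
Set B = {4, 13, 14, 15}
Set C = {2, 3, 7, 8}
First, A ∪ B = {3, 4, 9, 13, 14, 15}
Then, (A ∪ B) ∪ C = {2, 3, 4, 7, 8, 9, 13, 14, 15}

{2, 3, 4, 7, 8, 9, 13, 14, 15}


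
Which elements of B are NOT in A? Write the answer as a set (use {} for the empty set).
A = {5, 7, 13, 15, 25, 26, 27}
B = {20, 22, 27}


Set A = {5, 7, 13, 15, 25, 26, 27}
Set B = {20, 22, 27}
Check each element of B against A:
20 ∉ A (include), 22 ∉ A (include), 27 ∈ A
Elements of B not in A: {20, 22}

{20, 22}


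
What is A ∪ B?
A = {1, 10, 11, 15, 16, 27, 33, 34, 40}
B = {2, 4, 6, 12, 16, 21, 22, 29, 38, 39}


Set A = {1, 10, 11, 15, 16, 27, 33, 34, 40}
Set B = {2, 4, 6, 12, 16, 21, 22, 29, 38, 39}
A ∪ B includes all elements in either set.
Elements from A: {1, 10, 11, 15, 16, 27, 33, 34, 40}
Elements from B not already included: {2, 4, 6, 12, 21, 22, 29, 38, 39}
A ∪ B = {1, 2, 4, 6, 10, 11, 12, 15, 16, 21, 22, 27, 29, 33, 34, 38, 39, 40}

{1, 2, 4, 6, 10, 11, 12, 15, 16, 21, 22, 27, 29, 33, 34, 38, 39, 40}


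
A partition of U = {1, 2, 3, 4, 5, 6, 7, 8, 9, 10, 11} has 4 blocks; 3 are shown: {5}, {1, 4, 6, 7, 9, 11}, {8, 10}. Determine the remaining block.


U = {1, 2, 3, 4, 5, 6, 7, 8, 9, 10, 11}
Shown blocks: {5}, {1, 4, 6, 7, 9, 11}, {8, 10}
A partition's blocks are pairwise disjoint and cover U, so the missing block = U \ (union of shown blocks).
Union of shown blocks: {1, 4, 5, 6, 7, 8, 9, 10, 11}
Missing block = U \ (union) = {2, 3}

{2, 3}


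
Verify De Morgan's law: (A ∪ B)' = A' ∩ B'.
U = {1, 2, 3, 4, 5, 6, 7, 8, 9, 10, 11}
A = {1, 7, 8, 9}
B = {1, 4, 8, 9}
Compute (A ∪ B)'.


U = {1, 2, 3, 4, 5, 6, 7, 8, 9, 10, 11}
A = {1, 7, 8, 9}, B = {1, 4, 8, 9}
A ∪ B = {1, 4, 7, 8, 9}
(A ∪ B)' = U \ (A ∪ B) = {2, 3, 5, 6, 10, 11}
Verification via A' ∩ B': A' = {2, 3, 4, 5, 6, 10, 11}, B' = {2, 3, 5, 6, 7, 10, 11}
A' ∩ B' = {2, 3, 5, 6, 10, 11} ✓

{2, 3, 5, 6, 10, 11}


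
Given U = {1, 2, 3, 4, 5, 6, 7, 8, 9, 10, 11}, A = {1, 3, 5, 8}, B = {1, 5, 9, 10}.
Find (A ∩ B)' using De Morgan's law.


U = {1, 2, 3, 4, 5, 6, 7, 8, 9, 10, 11}
A = {1, 3, 5, 8}, B = {1, 5, 9, 10}
A ∩ B = {1, 5}
(A ∩ B)' = U \ (A ∩ B) = {2, 3, 4, 6, 7, 8, 9, 10, 11}
Verification via A' ∪ B': A' = {2, 4, 6, 7, 9, 10, 11}, B' = {2, 3, 4, 6, 7, 8, 11}
A' ∪ B' = {2, 3, 4, 6, 7, 8, 9, 10, 11} ✓

{2, 3, 4, 6, 7, 8, 9, 10, 11}


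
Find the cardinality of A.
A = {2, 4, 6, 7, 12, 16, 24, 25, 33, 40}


Set A = {2, 4, 6, 7, 12, 16, 24, 25, 33, 40}
Listing elements: 2, 4, 6, 7, 12, 16, 24, 25, 33, 40
Counting: 10 elements
|A| = 10

10


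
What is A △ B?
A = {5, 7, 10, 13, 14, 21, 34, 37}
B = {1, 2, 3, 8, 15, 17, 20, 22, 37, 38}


Set A = {5, 7, 10, 13, 14, 21, 34, 37}
Set B = {1, 2, 3, 8, 15, 17, 20, 22, 37, 38}
A △ B = (A \ B) ∪ (B \ A)
Elements in A but not B: {5, 7, 10, 13, 14, 21, 34}
Elements in B but not A: {1, 2, 3, 8, 15, 17, 20, 22, 38}
A △ B = {1, 2, 3, 5, 7, 8, 10, 13, 14, 15, 17, 20, 21, 22, 34, 38}

{1, 2, 3, 5, 7, 8, 10, 13, 14, 15, 17, 20, 21, 22, 34, 38}


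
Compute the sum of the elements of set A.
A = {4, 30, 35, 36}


Set A = {4, 30, 35, 36}
Sum = 4 + 30 + 35 + 36 = 105

105


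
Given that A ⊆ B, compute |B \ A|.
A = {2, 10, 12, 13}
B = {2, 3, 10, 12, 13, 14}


Set A = {2, 10, 12, 13}, |A| = 4
Set B = {2, 3, 10, 12, 13, 14}, |B| = 6
Since A ⊆ B: B \ A = {3, 14}
|B| - |A| = 6 - 4 = 2

2


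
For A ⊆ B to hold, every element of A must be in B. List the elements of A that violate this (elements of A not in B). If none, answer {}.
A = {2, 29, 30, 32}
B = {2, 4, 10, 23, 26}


Set A = {2, 29, 30, 32}
Set B = {2, 4, 10, 23, 26}
Check each element of A against B:
2 ∈ B, 29 ∉ B (include), 30 ∉ B (include), 32 ∉ B (include)
Elements of A not in B: {29, 30, 32}

{29, 30, 32}


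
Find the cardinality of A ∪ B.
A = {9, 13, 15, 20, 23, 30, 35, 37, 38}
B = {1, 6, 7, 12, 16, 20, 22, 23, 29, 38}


Set A = {9, 13, 15, 20, 23, 30, 35, 37, 38}, |A| = 9
Set B = {1, 6, 7, 12, 16, 20, 22, 23, 29, 38}, |B| = 10
A ∩ B = {20, 23, 38}, |A ∩ B| = 3
|A ∪ B| = |A| + |B| - |A ∩ B| = 9 + 10 - 3 = 16

16


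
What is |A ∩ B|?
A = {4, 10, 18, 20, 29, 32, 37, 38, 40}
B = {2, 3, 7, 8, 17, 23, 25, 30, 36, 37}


Set A = {4, 10, 18, 20, 29, 32, 37, 38, 40}
Set B = {2, 3, 7, 8, 17, 23, 25, 30, 36, 37}
A ∩ B = {37}
|A ∩ B| = 1

1


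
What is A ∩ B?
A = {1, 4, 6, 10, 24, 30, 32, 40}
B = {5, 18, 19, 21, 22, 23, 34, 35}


Set A = {1, 4, 6, 10, 24, 30, 32, 40}
Set B = {5, 18, 19, 21, 22, 23, 34, 35}
A ∩ B includes only elements in both sets.
Check each element of A against B:
1 ✗, 4 ✗, 6 ✗, 10 ✗, 24 ✗, 30 ✗, 32 ✗, 40 ✗
A ∩ B = {}

{}


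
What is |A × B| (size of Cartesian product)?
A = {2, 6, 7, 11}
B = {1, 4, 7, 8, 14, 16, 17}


Set A = {2, 6, 7, 11} has 4 elements.
Set B = {1, 4, 7, 8, 14, 16, 17} has 7 elements.
|A × B| = |A| × |B| = 4 × 7 = 28

28


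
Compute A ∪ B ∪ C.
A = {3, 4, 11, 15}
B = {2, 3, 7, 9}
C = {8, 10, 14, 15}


Set A = {3, 4, 11, 15}
Set B = {2, 3, 7, 9}
Set C = {8, 10, 14, 15}
First, A ∪ B = {2, 3, 4, 7, 9, 11, 15}
Then, (A ∪ B) ∪ C = {2, 3, 4, 7, 8, 9, 10, 11, 14, 15}

{2, 3, 4, 7, 8, 9, 10, 11, 14, 15}


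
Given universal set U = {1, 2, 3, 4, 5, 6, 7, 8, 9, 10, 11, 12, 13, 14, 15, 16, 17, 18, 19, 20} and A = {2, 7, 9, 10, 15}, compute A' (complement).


Universal set U = {1, 2, 3, 4, 5, 6, 7, 8, 9, 10, 11, 12, 13, 14, 15, 16, 17, 18, 19, 20}
Set A = {2, 7, 9, 10, 15}
A' = U \ A = elements in U but not in A
Checking each element of U:
1 (not in A, include), 2 (in A, exclude), 3 (not in A, include), 4 (not in A, include), 5 (not in A, include), 6 (not in A, include), 7 (in A, exclude), 8 (not in A, include), 9 (in A, exclude), 10 (in A, exclude), 11 (not in A, include), 12 (not in A, include), 13 (not in A, include), 14 (not in A, include), 15 (in A, exclude), 16 (not in A, include), 17 (not in A, include), 18 (not in A, include), 19 (not in A, include), 20 (not in A, include)
A' = {1, 3, 4, 5, 6, 8, 11, 12, 13, 14, 16, 17, 18, 19, 20}

{1, 3, 4, 5, 6, 8, 11, 12, 13, 14, 16, 17, 18, 19, 20}


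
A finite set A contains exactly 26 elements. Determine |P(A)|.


The set has 26 elements.
The power set contains all possible subsets.
|P(A)| = 2^|A| = 2^26 = 67108864

67108864


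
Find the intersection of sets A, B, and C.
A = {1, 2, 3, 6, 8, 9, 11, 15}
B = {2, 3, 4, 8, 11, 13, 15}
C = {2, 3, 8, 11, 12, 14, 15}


Set A = {1, 2, 3, 6, 8, 9, 11, 15}
Set B = {2, 3, 4, 8, 11, 13, 15}
Set C = {2, 3, 8, 11, 12, 14, 15}
First, A ∩ B = {2, 3, 8, 11, 15}
Then, (A ∩ B) ∩ C = {2, 3, 8, 11, 15}

{2, 3, 8, 11, 15}


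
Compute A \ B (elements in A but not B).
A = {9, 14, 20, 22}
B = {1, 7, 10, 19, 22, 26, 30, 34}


Set A = {9, 14, 20, 22}
Set B = {1, 7, 10, 19, 22, 26, 30, 34}
A \ B includes elements in A that are not in B.
Check each element of A:
9 (not in B, keep), 14 (not in B, keep), 20 (not in B, keep), 22 (in B, remove)
A \ B = {9, 14, 20}

{9, 14, 20}


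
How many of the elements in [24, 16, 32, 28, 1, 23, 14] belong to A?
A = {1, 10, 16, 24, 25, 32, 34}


Set A = {1, 10, 16, 24, 25, 32, 34}
Candidates: [24, 16, 32, 28, 1, 23, 14]
Check each candidate:
24 ∈ A, 16 ∈ A, 32 ∈ A, 28 ∉ A, 1 ∈ A, 23 ∉ A, 14 ∉ A
Count of candidates in A: 4

4


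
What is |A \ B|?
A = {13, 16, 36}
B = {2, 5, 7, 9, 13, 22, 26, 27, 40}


Set A = {13, 16, 36}
Set B = {2, 5, 7, 9, 13, 22, 26, 27, 40}
A \ B = {16, 36}
|A \ B| = 2

2


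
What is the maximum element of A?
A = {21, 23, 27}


Set A = {21, 23, 27}
Elements in ascending order: 21, 23, 27
The largest element is 27.

27


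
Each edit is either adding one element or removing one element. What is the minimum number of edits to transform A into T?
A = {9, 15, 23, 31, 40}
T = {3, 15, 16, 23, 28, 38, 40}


Set A = {9, 15, 23, 31, 40}
Set T = {3, 15, 16, 23, 28, 38, 40}
Elements to remove from A (in A, not in T): {9, 31} → 2 removals
Elements to add to A (in T, not in A): {3, 16, 28, 38} → 4 additions
Total edits = 2 + 4 = 6

6


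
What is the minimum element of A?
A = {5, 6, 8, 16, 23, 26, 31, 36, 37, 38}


Set A = {5, 6, 8, 16, 23, 26, 31, 36, 37, 38}
Elements in ascending order: 5, 6, 8, 16, 23, 26, 31, 36, 37, 38
The smallest element is 5.

5


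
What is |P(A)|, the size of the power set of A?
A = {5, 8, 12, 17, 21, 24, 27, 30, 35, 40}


Set A = {5, 8, 12, 17, 21, 24, 27, 30, 35, 40}
|A| = 10
The power set P(A) contains all subsets of A.
|P(A)| = 2^|A| = 2^10 = 1024

1024


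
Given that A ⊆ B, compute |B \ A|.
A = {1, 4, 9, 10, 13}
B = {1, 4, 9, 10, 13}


Set A = {1, 4, 9, 10, 13}, |A| = 5
Set B = {1, 4, 9, 10, 13}, |B| = 5
Since A ⊆ B: B \ A = {}
|B| - |A| = 5 - 5 = 0

0


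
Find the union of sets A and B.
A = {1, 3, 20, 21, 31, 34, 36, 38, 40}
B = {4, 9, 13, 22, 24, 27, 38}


Set A = {1, 3, 20, 21, 31, 34, 36, 38, 40}
Set B = {4, 9, 13, 22, 24, 27, 38}
A ∪ B includes all elements in either set.
Elements from A: {1, 3, 20, 21, 31, 34, 36, 38, 40}
Elements from B not already included: {4, 9, 13, 22, 24, 27}
A ∪ B = {1, 3, 4, 9, 13, 20, 21, 22, 24, 27, 31, 34, 36, 38, 40}

{1, 3, 4, 9, 13, 20, 21, 22, 24, 27, 31, 34, 36, 38, 40}


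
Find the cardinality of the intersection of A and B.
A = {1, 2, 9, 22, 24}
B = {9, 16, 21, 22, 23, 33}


Set A = {1, 2, 9, 22, 24}
Set B = {9, 16, 21, 22, 23, 33}
A ∩ B = {9, 22}
|A ∩ B| = 2

2


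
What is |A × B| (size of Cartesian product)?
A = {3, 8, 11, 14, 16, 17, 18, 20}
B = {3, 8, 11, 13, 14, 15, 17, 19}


Set A = {3, 8, 11, 14, 16, 17, 18, 20} has 8 elements.
Set B = {3, 8, 11, 13, 14, 15, 17, 19} has 8 elements.
|A × B| = |A| × |B| = 8 × 8 = 64

64


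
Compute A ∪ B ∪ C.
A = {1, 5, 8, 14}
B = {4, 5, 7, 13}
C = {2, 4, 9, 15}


Set A = {1, 5, 8, 14}
Set B = {4, 5, 7, 13}
Set C = {2, 4, 9, 15}
First, A ∪ B = {1, 4, 5, 7, 8, 13, 14}
Then, (A ∪ B) ∪ C = {1, 2, 4, 5, 7, 8, 9, 13, 14, 15}

{1, 2, 4, 5, 7, 8, 9, 13, 14, 15}


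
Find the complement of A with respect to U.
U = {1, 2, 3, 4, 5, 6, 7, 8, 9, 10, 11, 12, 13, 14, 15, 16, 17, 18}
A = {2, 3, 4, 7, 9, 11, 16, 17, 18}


Universal set U = {1, 2, 3, 4, 5, 6, 7, 8, 9, 10, 11, 12, 13, 14, 15, 16, 17, 18}
Set A = {2, 3, 4, 7, 9, 11, 16, 17, 18}
A' = U \ A = elements in U but not in A
Checking each element of U:
1 (not in A, include), 2 (in A, exclude), 3 (in A, exclude), 4 (in A, exclude), 5 (not in A, include), 6 (not in A, include), 7 (in A, exclude), 8 (not in A, include), 9 (in A, exclude), 10 (not in A, include), 11 (in A, exclude), 12 (not in A, include), 13 (not in A, include), 14 (not in A, include), 15 (not in A, include), 16 (in A, exclude), 17 (in A, exclude), 18 (in A, exclude)
A' = {1, 5, 6, 8, 10, 12, 13, 14, 15}

{1, 5, 6, 8, 10, 12, 13, 14, 15}


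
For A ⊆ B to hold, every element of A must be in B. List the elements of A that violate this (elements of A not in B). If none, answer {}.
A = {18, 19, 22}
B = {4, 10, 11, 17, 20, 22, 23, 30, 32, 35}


Set A = {18, 19, 22}
Set B = {4, 10, 11, 17, 20, 22, 23, 30, 32, 35}
Check each element of A against B:
18 ∉ B (include), 19 ∉ B (include), 22 ∈ B
Elements of A not in B: {18, 19}

{18, 19}


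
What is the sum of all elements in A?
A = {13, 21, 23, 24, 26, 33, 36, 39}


Set A = {13, 21, 23, 24, 26, 33, 36, 39}
Sum = 13 + 21 + 23 + 24 + 26 + 33 + 36 + 39 = 215

215


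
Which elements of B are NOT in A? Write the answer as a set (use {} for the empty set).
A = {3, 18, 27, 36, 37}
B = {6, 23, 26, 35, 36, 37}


Set A = {3, 18, 27, 36, 37}
Set B = {6, 23, 26, 35, 36, 37}
Check each element of B against A:
6 ∉ A (include), 23 ∉ A (include), 26 ∉ A (include), 35 ∉ A (include), 36 ∈ A, 37 ∈ A
Elements of B not in A: {6, 23, 26, 35}

{6, 23, 26, 35}


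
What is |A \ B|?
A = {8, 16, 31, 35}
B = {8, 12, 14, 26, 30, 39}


Set A = {8, 16, 31, 35}
Set B = {8, 12, 14, 26, 30, 39}
A \ B = {16, 31, 35}
|A \ B| = 3

3


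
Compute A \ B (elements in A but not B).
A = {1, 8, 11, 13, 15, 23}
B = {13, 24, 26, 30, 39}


Set A = {1, 8, 11, 13, 15, 23}
Set B = {13, 24, 26, 30, 39}
A \ B includes elements in A that are not in B.
Check each element of A:
1 (not in B, keep), 8 (not in B, keep), 11 (not in B, keep), 13 (in B, remove), 15 (not in B, keep), 23 (not in B, keep)
A \ B = {1, 8, 11, 15, 23}

{1, 8, 11, 15, 23}


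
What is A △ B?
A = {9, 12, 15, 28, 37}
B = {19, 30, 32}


Set A = {9, 12, 15, 28, 37}
Set B = {19, 30, 32}
A △ B = (A \ B) ∪ (B \ A)
Elements in A but not B: {9, 12, 15, 28, 37}
Elements in B but not A: {19, 30, 32}
A △ B = {9, 12, 15, 19, 28, 30, 32, 37}

{9, 12, 15, 19, 28, 30, 32, 37}


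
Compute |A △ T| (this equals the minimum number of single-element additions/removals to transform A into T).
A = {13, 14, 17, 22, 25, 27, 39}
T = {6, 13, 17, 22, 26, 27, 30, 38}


Set A = {13, 14, 17, 22, 25, 27, 39}
Set T = {6, 13, 17, 22, 26, 27, 30, 38}
Elements to remove from A (in A, not in T): {14, 25, 39} → 3 removals
Elements to add to A (in T, not in A): {6, 26, 30, 38} → 4 additions
Total edits = 3 + 4 = 7

7


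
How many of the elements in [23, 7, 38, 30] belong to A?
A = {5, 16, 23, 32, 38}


Set A = {5, 16, 23, 32, 38}
Candidates: [23, 7, 38, 30]
Check each candidate:
23 ∈ A, 7 ∉ A, 38 ∈ A, 30 ∉ A
Count of candidates in A: 2

2


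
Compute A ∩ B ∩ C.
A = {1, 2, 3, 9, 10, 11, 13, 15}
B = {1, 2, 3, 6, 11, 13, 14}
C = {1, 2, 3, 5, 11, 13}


Set A = {1, 2, 3, 9, 10, 11, 13, 15}
Set B = {1, 2, 3, 6, 11, 13, 14}
Set C = {1, 2, 3, 5, 11, 13}
First, A ∩ B = {1, 2, 3, 11, 13}
Then, (A ∩ B) ∩ C = {1, 2, 3, 11, 13}

{1, 2, 3, 11, 13}


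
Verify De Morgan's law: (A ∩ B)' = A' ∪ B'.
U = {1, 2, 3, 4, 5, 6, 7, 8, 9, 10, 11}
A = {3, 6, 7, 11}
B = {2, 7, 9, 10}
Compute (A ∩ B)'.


U = {1, 2, 3, 4, 5, 6, 7, 8, 9, 10, 11}
A = {3, 6, 7, 11}, B = {2, 7, 9, 10}
A ∩ B = {7}
(A ∩ B)' = U \ (A ∩ B) = {1, 2, 3, 4, 5, 6, 8, 9, 10, 11}
Verification via A' ∪ B': A' = {1, 2, 4, 5, 8, 9, 10}, B' = {1, 3, 4, 5, 6, 8, 11}
A' ∪ B' = {1, 2, 3, 4, 5, 6, 8, 9, 10, 11} ✓

{1, 2, 3, 4, 5, 6, 8, 9, 10, 11}


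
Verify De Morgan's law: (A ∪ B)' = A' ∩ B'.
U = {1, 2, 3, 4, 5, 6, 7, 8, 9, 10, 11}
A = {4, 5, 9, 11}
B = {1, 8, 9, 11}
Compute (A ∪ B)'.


U = {1, 2, 3, 4, 5, 6, 7, 8, 9, 10, 11}
A = {4, 5, 9, 11}, B = {1, 8, 9, 11}
A ∪ B = {1, 4, 5, 8, 9, 11}
(A ∪ B)' = U \ (A ∪ B) = {2, 3, 6, 7, 10}
Verification via A' ∩ B': A' = {1, 2, 3, 6, 7, 8, 10}, B' = {2, 3, 4, 5, 6, 7, 10}
A' ∩ B' = {2, 3, 6, 7, 10} ✓

{2, 3, 6, 7, 10}


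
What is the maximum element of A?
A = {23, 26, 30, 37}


Set A = {23, 26, 30, 37}
Elements in ascending order: 23, 26, 30, 37
The largest element is 37.

37


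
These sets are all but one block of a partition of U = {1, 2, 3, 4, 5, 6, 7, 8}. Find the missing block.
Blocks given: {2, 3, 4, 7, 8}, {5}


U = {1, 2, 3, 4, 5, 6, 7, 8}
Shown blocks: {2, 3, 4, 7, 8}, {5}
A partition's blocks are pairwise disjoint and cover U, so the missing block = U \ (union of shown blocks).
Union of shown blocks: {2, 3, 4, 5, 7, 8}
Missing block = U \ (union) = {1, 6}

{1, 6}


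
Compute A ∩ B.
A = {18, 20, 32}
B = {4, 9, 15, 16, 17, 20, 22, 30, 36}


Set A = {18, 20, 32}
Set B = {4, 9, 15, 16, 17, 20, 22, 30, 36}
A ∩ B includes only elements in both sets.
Check each element of A against B:
18 ✗, 20 ✓, 32 ✗
A ∩ B = {20}

{20}


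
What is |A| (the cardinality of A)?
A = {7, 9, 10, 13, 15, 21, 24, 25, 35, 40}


Set A = {7, 9, 10, 13, 15, 21, 24, 25, 35, 40}
Listing elements: 7, 9, 10, 13, 15, 21, 24, 25, 35, 40
Counting: 10 elements
|A| = 10

10


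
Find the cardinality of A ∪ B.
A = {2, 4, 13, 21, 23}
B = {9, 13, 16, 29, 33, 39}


Set A = {2, 4, 13, 21, 23}, |A| = 5
Set B = {9, 13, 16, 29, 33, 39}, |B| = 6
A ∩ B = {13}, |A ∩ B| = 1
|A ∪ B| = |A| + |B| - |A ∩ B| = 5 + 6 - 1 = 10

10


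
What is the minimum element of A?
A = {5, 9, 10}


Set A = {5, 9, 10}
Elements in ascending order: 5, 9, 10
The smallest element is 5.

5


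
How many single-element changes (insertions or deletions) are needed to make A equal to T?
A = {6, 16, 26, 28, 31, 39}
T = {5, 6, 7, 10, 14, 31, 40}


Set A = {6, 16, 26, 28, 31, 39}
Set T = {5, 6, 7, 10, 14, 31, 40}
Elements to remove from A (in A, not in T): {16, 26, 28, 39} → 4 removals
Elements to add to A (in T, not in A): {5, 7, 10, 14, 40} → 5 additions
Total edits = 4 + 5 = 9

9


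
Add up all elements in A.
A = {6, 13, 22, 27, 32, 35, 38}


Set A = {6, 13, 22, 27, 32, 35, 38}
Sum = 6 + 13 + 22 + 27 + 32 + 35 + 38 = 173

173


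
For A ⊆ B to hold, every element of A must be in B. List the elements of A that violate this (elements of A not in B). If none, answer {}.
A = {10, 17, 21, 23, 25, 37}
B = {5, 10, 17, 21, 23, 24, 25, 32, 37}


Set A = {10, 17, 21, 23, 25, 37}
Set B = {5, 10, 17, 21, 23, 24, 25, 32, 37}
Check each element of A against B:
10 ∈ B, 17 ∈ B, 21 ∈ B, 23 ∈ B, 25 ∈ B, 37 ∈ B
Elements of A not in B: {}

{}


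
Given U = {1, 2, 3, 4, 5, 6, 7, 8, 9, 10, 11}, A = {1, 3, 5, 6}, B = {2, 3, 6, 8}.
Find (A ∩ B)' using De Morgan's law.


U = {1, 2, 3, 4, 5, 6, 7, 8, 9, 10, 11}
A = {1, 3, 5, 6}, B = {2, 3, 6, 8}
A ∩ B = {3, 6}
(A ∩ B)' = U \ (A ∩ B) = {1, 2, 4, 5, 7, 8, 9, 10, 11}
Verification via A' ∪ B': A' = {2, 4, 7, 8, 9, 10, 11}, B' = {1, 4, 5, 7, 9, 10, 11}
A' ∪ B' = {1, 2, 4, 5, 7, 8, 9, 10, 11} ✓

{1, 2, 4, 5, 7, 8, 9, 10, 11}


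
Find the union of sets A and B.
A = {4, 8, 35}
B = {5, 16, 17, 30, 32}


Set A = {4, 8, 35}
Set B = {5, 16, 17, 30, 32}
A ∪ B includes all elements in either set.
Elements from A: {4, 8, 35}
Elements from B not already included: {5, 16, 17, 30, 32}
A ∪ B = {4, 5, 8, 16, 17, 30, 32, 35}

{4, 5, 8, 16, 17, 30, 32, 35}


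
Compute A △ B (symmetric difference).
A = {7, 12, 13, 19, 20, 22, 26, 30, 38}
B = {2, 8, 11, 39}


Set A = {7, 12, 13, 19, 20, 22, 26, 30, 38}
Set B = {2, 8, 11, 39}
A △ B = (A \ B) ∪ (B \ A)
Elements in A but not B: {7, 12, 13, 19, 20, 22, 26, 30, 38}
Elements in B but not A: {2, 8, 11, 39}
A △ B = {2, 7, 8, 11, 12, 13, 19, 20, 22, 26, 30, 38, 39}

{2, 7, 8, 11, 12, 13, 19, 20, 22, 26, 30, 38, 39}


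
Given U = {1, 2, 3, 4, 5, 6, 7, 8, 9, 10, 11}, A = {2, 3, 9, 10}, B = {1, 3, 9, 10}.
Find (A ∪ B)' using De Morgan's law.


U = {1, 2, 3, 4, 5, 6, 7, 8, 9, 10, 11}
A = {2, 3, 9, 10}, B = {1, 3, 9, 10}
A ∪ B = {1, 2, 3, 9, 10}
(A ∪ B)' = U \ (A ∪ B) = {4, 5, 6, 7, 8, 11}
Verification via A' ∩ B': A' = {1, 4, 5, 6, 7, 8, 11}, B' = {2, 4, 5, 6, 7, 8, 11}
A' ∩ B' = {4, 5, 6, 7, 8, 11} ✓

{4, 5, 6, 7, 8, 11}


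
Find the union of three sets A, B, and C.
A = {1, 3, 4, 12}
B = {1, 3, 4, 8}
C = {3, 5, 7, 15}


Set A = {1, 3, 4, 12}
Set B = {1, 3, 4, 8}
Set C = {3, 5, 7, 15}
First, A ∪ B = {1, 3, 4, 8, 12}
Then, (A ∪ B) ∪ C = {1, 3, 4, 5, 7, 8, 12, 15}

{1, 3, 4, 5, 7, 8, 12, 15}


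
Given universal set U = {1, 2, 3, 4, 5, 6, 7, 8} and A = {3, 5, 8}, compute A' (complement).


Universal set U = {1, 2, 3, 4, 5, 6, 7, 8}
Set A = {3, 5, 8}
A' = U \ A = elements in U but not in A
Checking each element of U:
1 (not in A, include), 2 (not in A, include), 3 (in A, exclude), 4 (not in A, include), 5 (in A, exclude), 6 (not in A, include), 7 (not in A, include), 8 (in A, exclude)
A' = {1, 2, 4, 6, 7}

{1, 2, 4, 6, 7}


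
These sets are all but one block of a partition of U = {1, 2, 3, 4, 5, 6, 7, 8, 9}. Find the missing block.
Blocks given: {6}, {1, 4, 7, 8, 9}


U = {1, 2, 3, 4, 5, 6, 7, 8, 9}
Shown blocks: {6}, {1, 4, 7, 8, 9}
A partition's blocks are pairwise disjoint and cover U, so the missing block = U \ (union of shown blocks).
Union of shown blocks: {1, 4, 6, 7, 8, 9}
Missing block = U \ (union) = {2, 3, 5}

{2, 3, 5}


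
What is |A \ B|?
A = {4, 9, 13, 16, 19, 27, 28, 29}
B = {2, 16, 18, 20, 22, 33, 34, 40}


Set A = {4, 9, 13, 16, 19, 27, 28, 29}
Set B = {2, 16, 18, 20, 22, 33, 34, 40}
A \ B = {4, 9, 13, 19, 27, 28, 29}
|A \ B| = 7

7


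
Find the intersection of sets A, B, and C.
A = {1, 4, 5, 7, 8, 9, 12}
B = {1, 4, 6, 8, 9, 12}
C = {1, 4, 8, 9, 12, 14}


Set A = {1, 4, 5, 7, 8, 9, 12}
Set B = {1, 4, 6, 8, 9, 12}
Set C = {1, 4, 8, 9, 12, 14}
First, A ∩ B = {1, 4, 8, 9, 12}
Then, (A ∩ B) ∩ C = {1, 4, 8, 9, 12}

{1, 4, 8, 9, 12}


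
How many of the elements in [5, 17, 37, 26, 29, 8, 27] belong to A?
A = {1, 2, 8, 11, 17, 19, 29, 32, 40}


Set A = {1, 2, 8, 11, 17, 19, 29, 32, 40}
Candidates: [5, 17, 37, 26, 29, 8, 27]
Check each candidate:
5 ∉ A, 17 ∈ A, 37 ∉ A, 26 ∉ A, 29 ∈ A, 8 ∈ A, 27 ∉ A
Count of candidates in A: 3

3


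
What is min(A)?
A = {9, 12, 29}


Set A = {9, 12, 29}
Elements in ascending order: 9, 12, 29
The smallest element is 9.

9


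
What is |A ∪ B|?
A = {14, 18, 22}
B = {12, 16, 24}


Set A = {14, 18, 22}, |A| = 3
Set B = {12, 16, 24}, |B| = 3
A ∩ B = {}, |A ∩ B| = 0
|A ∪ B| = |A| + |B| - |A ∩ B| = 3 + 3 - 0 = 6

6


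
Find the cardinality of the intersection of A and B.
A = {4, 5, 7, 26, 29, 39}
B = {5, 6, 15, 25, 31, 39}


Set A = {4, 5, 7, 26, 29, 39}
Set B = {5, 6, 15, 25, 31, 39}
A ∩ B = {5, 39}
|A ∩ B| = 2

2


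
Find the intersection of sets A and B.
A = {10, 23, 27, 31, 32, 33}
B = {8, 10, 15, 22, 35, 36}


Set A = {10, 23, 27, 31, 32, 33}
Set B = {8, 10, 15, 22, 35, 36}
A ∩ B includes only elements in both sets.
Check each element of A against B:
10 ✓, 23 ✗, 27 ✗, 31 ✗, 32 ✗, 33 ✗
A ∩ B = {10}

{10}


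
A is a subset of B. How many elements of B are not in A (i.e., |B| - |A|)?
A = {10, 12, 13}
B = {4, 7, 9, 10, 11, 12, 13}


Set A = {10, 12, 13}, |A| = 3
Set B = {4, 7, 9, 10, 11, 12, 13}, |B| = 7
Since A ⊆ B: B \ A = {4, 7, 9, 11}
|B| - |A| = 7 - 3 = 4

4


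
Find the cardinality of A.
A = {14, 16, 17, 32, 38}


Set A = {14, 16, 17, 32, 38}
Listing elements: 14, 16, 17, 32, 38
Counting: 5 elements
|A| = 5

5


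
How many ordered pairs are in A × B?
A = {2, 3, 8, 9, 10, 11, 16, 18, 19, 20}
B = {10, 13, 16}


Set A = {2, 3, 8, 9, 10, 11, 16, 18, 19, 20} has 10 elements.
Set B = {10, 13, 16} has 3 elements.
|A × B| = |A| × |B| = 10 × 3 = 30

30


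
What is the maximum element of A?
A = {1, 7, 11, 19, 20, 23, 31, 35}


Set A = {1, 7, 11, 19, 20, 23, 31, 35}
Elements in ascending order: 1, 7, 11, 19, 20, 23, 31, 35
The largest element is 35.

35


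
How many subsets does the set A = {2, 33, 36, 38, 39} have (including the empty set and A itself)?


Set A = {2, 33, 36, 38, 39}
|A| = 5
The power set P(A) contains all subsets of A.
|P(A)| = 2^|A| = 2^5 = 32

32


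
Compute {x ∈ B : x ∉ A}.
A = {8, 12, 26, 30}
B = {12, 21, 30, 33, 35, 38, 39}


Set A = {8, 12, 26, 30}
Set B = {12, 21, 30, 33, 35, 38, 39}
Check each element of B against A:
12 ∈ A, 21 ∉ A (include), 30 ∈ A, 33 ∉ A (include), 35 ∉ A (include), 38 ∉ A (include), 39 ∉ A (include)
Elements of B not in A: {21, 33, 35, 38, 39}

{21, 33, 35, 38, 39}


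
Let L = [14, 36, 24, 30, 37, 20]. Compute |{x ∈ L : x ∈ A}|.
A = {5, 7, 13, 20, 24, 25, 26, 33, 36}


Set A = {5, 7, 13, 20, 24, 25, 26, 33, 36}
Candidates: [14, 36, 24, 30, 37, 20]
Check each candidate:
14 ∉ A, 36 ∈ A, 24 ∈ A, 30 ∉ A, 37 ∉ A, 20 ∈ A
Count of candidates in A: 3

3


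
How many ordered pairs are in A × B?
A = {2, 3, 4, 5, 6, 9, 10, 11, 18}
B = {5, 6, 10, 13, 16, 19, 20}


Set A = {2, 3, 4, 5, 6, 9, 10, 11, 18} has 9 elements.
Set B = {5, 6, 10, 13, 16, 19, 20} has 7 elements.
|A × B| = |A| × |B| = 9 × 7 = 63

63


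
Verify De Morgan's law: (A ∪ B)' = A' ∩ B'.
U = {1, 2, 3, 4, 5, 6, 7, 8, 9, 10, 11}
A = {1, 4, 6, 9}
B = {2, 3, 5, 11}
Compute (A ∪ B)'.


U = {1, 2, 3, 4, 5, 6, 7, 8, 9, 10, 11}
A = {1, 4, 6, 9}, B = {2, 3, 5, 11}
A ∪ B = {1, 2, 3, 4, 5, 6, 9, 11}
(A ∪ B)' = U \ (A ∪ B) = {7, 8, 10}
Verification via A' ∩ B': A' = {2, 3, 5, 7, 8, 10, 11}, B' = {1, 4, 6, 7, 8, 9, 10}
A' ∩ B' = {7, 8, 10} ✓

{7, 8, 10}


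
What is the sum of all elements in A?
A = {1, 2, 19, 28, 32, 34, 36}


Set A = {1, 2, 19, 28, 32, 34, 36}
Sum = 1 + 2 + 19 + 28 + 32 + 34 + 36 = 152

152


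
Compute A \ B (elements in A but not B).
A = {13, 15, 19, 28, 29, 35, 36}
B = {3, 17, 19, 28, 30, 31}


Set A = {13, 15, 19, 28, 29, 35, 36}
Set B = {3, 17, 19, 28, 30, 31}
A \ B includes elements in A that are not in B.
Check each element of A:
13 (not in B, keep), 15 (not in B, keep), 19 (in B, remove), 28 (in B, remove), 29 (not in B, keep), 35 (not in B, keep), 36 (not in B, keep)
A \ B = {13, 15, 29, 35, 36}

{13, 15, 29, 35, 36}


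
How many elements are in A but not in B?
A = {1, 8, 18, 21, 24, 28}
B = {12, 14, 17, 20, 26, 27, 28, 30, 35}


Set A = {1, 8, 18, 21, 24, 28}
Set B = {12, 14, 17, 20, 26, 27, 28, 30, 35}
A \ B = {1, 8, 18, 21, 24}
|A \ B| = 5

5


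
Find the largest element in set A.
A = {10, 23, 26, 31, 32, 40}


Set A = {10, 23, 26, 31, 32, 40}
Elements in ascending order: 10, 23, 26, 31, 32, 40
The largest element is 40.

40


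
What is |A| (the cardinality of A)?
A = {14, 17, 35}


Set A = {14, 17, 35}
Listing elements: 14, 17, 35
Counting: 3 elements
|A| = 3

3


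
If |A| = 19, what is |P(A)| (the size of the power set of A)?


The set has 19 elements.
The power set contains all possible subsets.
|P(A)| = 2^|A| = 2^19 = 524288

524288


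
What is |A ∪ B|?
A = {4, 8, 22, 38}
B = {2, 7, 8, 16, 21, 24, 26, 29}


Set A = {4, 8, 22, 38}, |A| = 4
Set B = {2, 7, 8, 16, 21, 24, 26, 29}, |B| = 8
A ∩ B = {8}, |A ∩ B| = 1
|A ∪ B| = |A| + |B| - |A ∩ B| = 4 + 8 - 1 = 11

11


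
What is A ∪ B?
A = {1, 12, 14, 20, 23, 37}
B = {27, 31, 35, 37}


Set A = {1, 12, 14, 20, 23, 37}
Set B = {27, 31, 35, 37}
A ∪ B includes all elements in either set.
Elements from A: {1, 12, 14, 20, 23, 37}
Elements from B not already included: {27, 31, 35}
A ∪ B = {1, 12, 14, 20, 23, 27, 31, 35, 37}

{1, 12, 14, 20, 23, 27, 31, 35, 37}


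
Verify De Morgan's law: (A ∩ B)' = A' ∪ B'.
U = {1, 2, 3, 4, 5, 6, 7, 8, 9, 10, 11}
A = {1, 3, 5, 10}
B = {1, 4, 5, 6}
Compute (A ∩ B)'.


U = {1, 2, 3, 4, 5, 6, 7, 8, 9, 10, 11}
A = {1, 3, 5, 10}, B = {1, 4, 5, 6}
A ∩ B = {1, 5}
(A ∩ B)' = U \ (A ∩ B) = {2, 3, 4, 6, 7, 8, 9, 10, 11}
Verification via A' ∪ B': A' = {2, 4, 6, 7, 8, 9, 11}, B' = {2, 3, 7, 8, 9, 10, 11}
A' ∪ B' = {2, 3, 4, 6, 7, 8, 9, 10, 11} ✓

{2, 3, 4, 6, 7, 8, 9, 10, 11}


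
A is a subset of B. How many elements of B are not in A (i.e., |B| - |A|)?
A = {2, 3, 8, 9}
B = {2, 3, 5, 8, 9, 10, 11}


Set A = {2, 3, 8, 9}, |A| = 4
Set B = {2, 3, 5, 8, 9, 10, 11}, |B| = 7
Since A ⊆ B: B \ A = {5, 10, 11}
|B| - |A| = 7 - 4 = 3

3


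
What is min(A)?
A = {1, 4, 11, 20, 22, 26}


Set A = {1, 4, 11, 20, 22, 26}
Elements in ascending order: 1, 4, 11, 20, 22, 26
The smallest element is 1.

1


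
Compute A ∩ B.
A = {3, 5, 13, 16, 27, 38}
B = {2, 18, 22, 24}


Set A = {3, 5, 13, 16, 27, 38}
Set B = {2, 18, 22, 24}
A ∩ B includes only elements in both sets.
Check each element of A against B:
3 ✗, 5 ✗, 13 ✗, 16 ✗, 27 ✗, 38 ✗
A ∩ B = {}

{}


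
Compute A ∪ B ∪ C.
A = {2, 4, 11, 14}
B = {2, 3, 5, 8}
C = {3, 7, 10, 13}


Set A = {2, 4, 11, 14}
Set B = {2, 3, 5, 8}
Set C = {3, 7, 10, 13}
First, A ∪ B = {2, 3, 4, 5, 8, 11, 14}
Then, (A ∪ B) ∪ C = {2, 3, 4, 5, 7, 8, 10, 11, 13, 14}

{2, 3, 4, 5, 7, 8, 10, 11, 13, 14}


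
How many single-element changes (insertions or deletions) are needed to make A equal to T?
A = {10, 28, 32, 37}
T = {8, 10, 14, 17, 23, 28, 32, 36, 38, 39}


Set A = {10, 28, 32, 37}
Set T = {8, 10, 14, 17, 23, 28, 32, 36, 38, 39}
Elements to remove from A (in A, not in T): {37} → 1 removals
Elements to add to A (in T, not in A): {8, 14, 17, 23, 36, 38, 39} → 7 additions
Total edits = 1 + 7 = 8

8


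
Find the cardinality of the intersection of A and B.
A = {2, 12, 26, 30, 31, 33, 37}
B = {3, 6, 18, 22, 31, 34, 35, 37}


Set A = {2, 12, 26, 30, 31, 33, 37}
Set B = {3, 6, 18, 22, 31, 34, 35, 37}
A ∩ B = {31, 37}
|A ∩ B| = 2

2


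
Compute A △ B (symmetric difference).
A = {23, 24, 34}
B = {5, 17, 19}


Set A = {23, 24, 34}
Set B = {5, 17, 19}
A △ B = (A \ B) ∪ (B \ A)
Elements in A but not B: {23, 24, 34}
Elements in B but not A: {5, 17, 19}
A △ B = {5, 17, 19, 23, 24, 34}

{5, 17, 19, 23, 24, 34}


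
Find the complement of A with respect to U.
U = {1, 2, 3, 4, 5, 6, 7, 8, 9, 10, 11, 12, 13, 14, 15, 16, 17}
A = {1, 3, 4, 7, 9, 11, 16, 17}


Universal set U = {1, 2, 3, 4, 5, 6, 7, 8, 9, 10, 11, 12, 13, 14, 15, 16, 17}
Set A = {1, 3, 4, 7, 9, 11, 16, 17}
A' = U \ A = elements in U but not in A
Checking each element of U:
1 (in A, exclude), 2 (not in A, include), 3 (in A, exclude), 4 (in A, exclude), 5 (not in A, include), 6 (not in A, include), 7 (in A, exclude), 8 (not in A, include), 9 (in A, exclude), 10 (not in A, include), 11 (in A, exclude), 12 (not in A, include), 13 (not in A, include), 14 (not in A, include), 15 (not in A, include), 16 (in A, exclude), 17 (in A, exclude)
A' = {2, 5, 6, 8, 10, 12, 13, 14, 15}

{2, 5, 6, 8, 10, 12, 13, 14, 15}


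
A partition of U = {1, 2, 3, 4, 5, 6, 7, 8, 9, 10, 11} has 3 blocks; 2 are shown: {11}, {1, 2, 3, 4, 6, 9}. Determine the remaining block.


U = {1, 2, 3, 4, 5, 6, 7, 8, 9, 10, 11}
Shown blocks: {11}, {1, 2, 3, 4, 6, 9}
A partition's blocks are pairwise disjoint and cover U, so the missing block = U \ (union of shown blocks).
Union of shown blocks: {1, 2, 3, 4, 6, 9, 11}
Missing block = U \ (union) = {5, 7, 8, 10}

{5, 7, 8, 10}


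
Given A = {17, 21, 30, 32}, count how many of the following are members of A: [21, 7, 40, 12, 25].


Set A = {17, 21, 30, 32}
Candidates: [21, 7, 40, 12, 25]
Check each candidate:
21 ∈ A, 7 ∉ A, 40 ∉ A, 12 ∉ A, 25 ∉ A
Count of candidates in A: 1

1


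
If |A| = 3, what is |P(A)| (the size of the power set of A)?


The set has 3 elements.
The power set contains all possible subsets.
|P(A)| = 2^|A| = 2^3 = 8

8


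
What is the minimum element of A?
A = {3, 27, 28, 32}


Set A = {3, 27, 28, 32}
Elements in ascending order: 3, 27, 28, 32
The smallest element is 3.

3


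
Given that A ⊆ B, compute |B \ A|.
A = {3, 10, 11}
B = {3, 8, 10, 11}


Set A = {3, 10, 11}, |A| = 3
Set B = {3, 8, 10, 11}, |B| = 4
Since A ⊆ B: B \ A = {8}
|B| - |A| = 4 - 3 = 1

1


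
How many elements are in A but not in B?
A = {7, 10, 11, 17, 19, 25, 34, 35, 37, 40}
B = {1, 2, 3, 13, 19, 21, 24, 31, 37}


Set A = {7, 10, 11, 17, 19, 25, 34, 35, 37, 40}
Set B = {1, 2, 3, 13, 19, 21, 24, 31, 37}
A \ B = {7, 10, 11, 17, 25, 34, 35, 40}
|A \ B| = 8

8


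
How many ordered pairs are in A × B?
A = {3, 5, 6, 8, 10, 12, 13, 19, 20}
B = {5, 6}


Set A = {3, 5, 6, 8, 10, 12, 13, 19, 20} has 9 elements.
Set B = {5, 6} has 2 elements.
|A × B| = |A| × |B| = 9 × 2 = 18

18


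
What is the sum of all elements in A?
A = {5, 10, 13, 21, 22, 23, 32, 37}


Set A = {5, 10, 13, 21, 22, 23, 32, 37}
Sum = 5 + 10 + 13 + 21 + 22 + 23 + 32 + 37 = 163

163


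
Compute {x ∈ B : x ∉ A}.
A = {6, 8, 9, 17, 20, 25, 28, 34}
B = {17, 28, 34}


Set A = {6, 8, 9, 17, 20, 25, 28, 34}
Set B = {17, 28, 34}
Check each element of B against A:
17 ∈ A, 28 ∈ A, 34 ∈ A
Elements of B not in A: {}

{}


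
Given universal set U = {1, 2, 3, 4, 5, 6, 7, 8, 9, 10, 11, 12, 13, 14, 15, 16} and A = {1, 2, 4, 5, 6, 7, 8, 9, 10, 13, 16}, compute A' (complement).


Universal set U = {1, 2, 3, 4, 5, 6, 7, 8, 9, 10, 11, 12, 13, 14, 15, 16}
Set A = {1, 2, 4, 5, 6, 7, 8, 9, 10, 13, 16}
A' = U \ A = elements in U but not in A
Checking each element of U:
1 (in A, exclude), 2 (in A, exclude), 3 (not in A, include), 4 (in A, exclude), 5 (in A, exclude), 6 (in A, exclude), 7 (in A, exclude), 8 (in A, exclude), 9 (in A, exclude), 10 (in A, exclude), 11 (not in A, include), 12 (not in A, include), 13 (in A, exclude), 14 (not in A, include), 15 (not in A, include), 16 (in A, exclude)
A' = {3, 11, 12, 14, 15}

{3, 11, 12, 14, 15}


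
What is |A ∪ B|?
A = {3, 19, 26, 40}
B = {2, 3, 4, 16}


Set A = {3, 19, 26, 40}, |A| = 4
Set B = {2, 3, 4, 16}, |B| = 4
A ∩ B = {3}, |A ∩ B| = 1
|A ∪ B| = |A| + |B| - |A ∩ B| = 4 + 4 - 1 = 7

7


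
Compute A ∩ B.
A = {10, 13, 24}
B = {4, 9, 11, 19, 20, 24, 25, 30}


Set A = {10, 13, 24}
Set B = {4, 9, 11, 19, 20, 24, 25, 30}
A ∩ B includes only elements in both sets.
Check each element of A against B:
10 ✗, 13 ✗, 24 ✓
A ∩ B = {24}

{24}


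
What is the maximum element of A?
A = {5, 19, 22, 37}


Set A = {5, 19, 22, 37}
Elements in ascending order: 5, 19, 22, 37
The largest element is 37.

37


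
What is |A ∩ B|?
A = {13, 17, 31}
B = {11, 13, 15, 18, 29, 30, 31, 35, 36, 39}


Set A = {13, 17, 31}
Set B = {11, 13, 15, 18, 29, 30, 31, 35, 36, 39}
A ∩ B = {13, 31}
|A ∩ B| = 2

2


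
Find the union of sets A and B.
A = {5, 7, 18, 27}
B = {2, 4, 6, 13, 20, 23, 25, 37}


Set A = {5, 7, 18, 27}
Set B = {2, 4, 6, 13, 20, 23, 25, 37}
A ∪ B includes all elements in either set.
Elements from A: {5, 7, 18, 27}
Elements from B not already included: {2, 4, 6, 13, 20, 23, 25, 37}
A ∪ B = {2, 4, 5, 6, 7, 13, 18, 20, 23, 25, 27, 37}

{2, 4, 5, 6, 7, 13, 18, 20, 23, 25, 27, 37}


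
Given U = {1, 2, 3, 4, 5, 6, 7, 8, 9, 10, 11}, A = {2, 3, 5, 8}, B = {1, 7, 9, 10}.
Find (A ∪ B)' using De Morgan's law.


U = {1, 2, 3, 4, 5, 6, 7, 8, 9, 10, 11}
A = {2, 3, 5, 8}, B = {1, 7, 9, 10}
A ∪ B = {1, 2, 3, 5, 7, 8, 9, 10}
(A ∪ B)' = U \ (A ∪ B) = {4, 6, 11}
Verification via A' ∩ B': A' = {1, 4, 6, 7, 9, 10, 11}, B' = {2, 3, 4, 5, 6, 8, 11}
A' ∩ B' = {4, 6, 11} ✓

{4, 6, 11}


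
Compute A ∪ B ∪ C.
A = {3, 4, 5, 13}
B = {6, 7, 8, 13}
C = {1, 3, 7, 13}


Set A = {3, 4, 5, 13}
Set B = {6, 7, 8, 13}
Set C = {1, 3, 7, 13}
First, A ∪ B = {3, 4, 5, 6, 7, 8, 13}
Then, (A ∪ B) ∪ C = {1, 3, 4, 5, 6, 7, 8, 13}

{1, 3, 4, 5, 6, 7, 8, 13}


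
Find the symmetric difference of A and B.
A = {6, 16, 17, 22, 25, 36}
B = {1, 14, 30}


Set A = {6, 16, 17, 22, 25, 36}
Set B = {1, 14, 30}
A △ B = (A \ B) ∪ (B \ A)
Elements in A but not B: {6, 16, 17, 22, 25, 36}
Elements in B but not A: {1, 14, 30}
A △ B = {1, 6, 14, 16, 17, 22, 25, 30, 36}

{1, 6, 14, 16, 17, 22, 25, 30, 36}


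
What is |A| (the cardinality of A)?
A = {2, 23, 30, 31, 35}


Set A = {2, 23, 30, 31, 35}
Listing elements: 2, 23, 30, 31, 35
Counting: 5 elements
|A| = 5

5


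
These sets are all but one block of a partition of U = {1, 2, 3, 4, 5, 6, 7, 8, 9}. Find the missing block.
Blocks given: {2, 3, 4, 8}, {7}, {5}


U = {1, 2, 3, 4, 5, 6, 7, 8, 9}
Shown blocks: {2, 3, 4, 8}, {7}, {5}
A partition's blocks are pairwise disjoint and cover U, so the missing block = U \ (union of shown blocks).
Union of shown blocks: {2, 3, 4, 5, 7, 8}
Missing block = U \ (union) = {1, 6, 9}

{1, 6, 9}


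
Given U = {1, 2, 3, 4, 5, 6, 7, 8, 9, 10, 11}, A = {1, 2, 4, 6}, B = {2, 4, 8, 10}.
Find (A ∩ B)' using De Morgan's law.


U = {1, 2, 3, 4, 5, 6, 7, 8, 9, 10, 11}
A = {1, 2, 4, 6}, B = {2, 4, 8, 10}
A ∩ B = {2, 4}
(A ∩ B)' = U \ (A ∩ B) = {1, 3, 5, 6, 7, 8, 9, 10, 11}
Verification via A' ∪ B': A' = {3, 5, 7, 8, 9, 10, 11}, B' = {1, 3, 5, 6, 7, 9, 11}
A' ∪ B' = {1, 3, 5, 6, 7, 8, 9, 10, 11} ✓

{1, 3, 5, 6, 7, 8, 9, 10, 11}


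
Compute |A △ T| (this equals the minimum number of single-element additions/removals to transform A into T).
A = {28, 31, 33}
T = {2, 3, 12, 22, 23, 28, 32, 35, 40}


Set A = {28, 31, 33}
Set T = {2, 3, 12, 22, 23, 28, 32, 35, 40}
Elements to remove from A (in A, not in T): {31, 33} → 2 removals
Elements to add to A (in T, not in A): {2, 3, 12, 22, 23, 32, 35, 40} → 8 additions
Total edits = 2 + 8 = 10

10


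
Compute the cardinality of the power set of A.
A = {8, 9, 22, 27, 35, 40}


Set A = {8, 9, 22, 27, 35, 40}
|A| = 6
The power set P(A) contains all subsets of A.
|P(A)| = 2^|A| = 2^6 = 64

64


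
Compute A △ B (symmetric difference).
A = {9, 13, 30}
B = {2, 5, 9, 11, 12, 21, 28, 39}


Set A = {9, 13, 30}
Set B = {2, 5, 9, 11, 12, 21, 28, 39}
A △ B = (A \ B) ∪ (B \ A)
Elements in A but not B: {13, 30}
Elements in B but not A: {2, 5, 11, 12, 21, 28, 39}
A △ B = {2, 5, 11, 12, 13, 21, 28, 30, 39}

{2, 5, 11, 12, 13, 21, 28, 30, 39}


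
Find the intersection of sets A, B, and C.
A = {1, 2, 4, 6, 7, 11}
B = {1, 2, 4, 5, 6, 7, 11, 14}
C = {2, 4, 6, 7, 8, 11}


Set A = {1, 2, 4, 6, 7, 11}
Set B = {1, 2, 4, 5, 6, 7, 11, 14}
Set C = {2, 4, 6, 7, 8, 11}
First, A ∩ B = {1, 2, 4, 6, 7, 11}
Then, (A ∩ B) ∩ C = {2, 4, 6, 7, 11}

{2, 4, 6, 7, 11}


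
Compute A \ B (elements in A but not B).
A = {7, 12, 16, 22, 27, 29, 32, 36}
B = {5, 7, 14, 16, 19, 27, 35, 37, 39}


Set A = {7, 12, 16, 22, 27, 29, 32, 36}
Set B = {5, 7, 14, 16, 19, 27, 35, 37, 39}
A \ B includes elements in A that are not in B.
Check each element of A:
7 (in B, remove), 12 (not in B, keep), 16 (in B, remove), 22 (not in B, keep), 27 (in B, remove), 29 (not in B, keep), 32 (not in B, keep), 36 (not in B, keep)
A \ B = {12, 22, 29, 32, 36}

{12, 22, 29, 32, 36}


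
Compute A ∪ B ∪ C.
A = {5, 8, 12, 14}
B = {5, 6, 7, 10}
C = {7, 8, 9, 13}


Set A = {5, 8, 12, 14}
Set B = {5, 6, 7, 10}
Set C = {7, 8, 9, 13}
First, A ∪ B = {5, 6, 7, 8, 10, 12, 14}
Then, (A ∪ B) ∪ C = {5, 6, 7, 8, 9, 10, 12, 13, 14}

{5, 6, 7, 8, 9, 10, 12, 13, 14}


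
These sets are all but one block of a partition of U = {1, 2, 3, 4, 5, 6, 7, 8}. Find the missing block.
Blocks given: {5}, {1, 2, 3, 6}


U = {1, 2, 3, 4, 5, 6, 7, 8}
Shown blocks: {5}, {1, 2, 3, 6}
A partition's blocks are pairwise disjoint and cover U, so the missing block = U \ (union of shown blocks).
Union of shown blocks: {1, 2, 3, 5, 6}
Missing block = U \ (union) = {4, 7, 8}

{4, 7, 8}


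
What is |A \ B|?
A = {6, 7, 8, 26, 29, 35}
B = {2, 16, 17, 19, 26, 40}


Set A = {6, 7, 8, 26, 29, 35}
Set B = {2, 16, 17, 19, 26, 40}
A \ B = {6, 7, 8, 29, 35}
|A \ B| = 5

5


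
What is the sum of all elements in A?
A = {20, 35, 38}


Set A = {20, 35, 38}
Sum = 20 + 35 + 38 = 93

93


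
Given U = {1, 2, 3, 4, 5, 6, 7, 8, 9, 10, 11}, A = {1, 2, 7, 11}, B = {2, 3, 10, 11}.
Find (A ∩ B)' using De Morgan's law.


U = {1, 2, 3, 4, 5, 6, 7, 8, 9, 10, 11}
A = {1, 2, 7, 11}, B = {2, 3, 10, 11}
A ∩ B = {2, 11}
(A ∩ B)' = U \ (A ∩ B) = {1, 3, 4, 5, 6, 7, 8, 9, 10}
Verification via A' ∪ B': A' = {3, 4, 5, 6, 8, 9, 10}, B' = {1, 4, 5, 6, 7, 8, 9}
A' ∪ B' = {1, 3, 4, 5, 6, 7, 8, 9, 10} ✓

{1, 3, 4, 5, 6, 7, 8, 9, 10}


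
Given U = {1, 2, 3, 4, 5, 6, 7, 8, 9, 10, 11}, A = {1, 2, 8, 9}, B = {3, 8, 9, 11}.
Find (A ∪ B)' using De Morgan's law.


U = {1, 2, 3, 4, 5, 6, 7, 8, 9, 10, 11}
A = {1, 2, 8, 9}, B = {3, 8, 9, 11}
A ∪ B = {1, 2, 3, 8, 9, 11}
(A ∪ B)' = U \ (A ∪ B) = {4, 5, 6, 7, 10}
Verification via A' ∩ B': A' = {3, 4, 5, 6, 7, 10, 11}, B' = {1, 2, 4, 5, 6, 7, 10}
A' ∩ B' = {4, 5, 6, 7, 10} ✓

{4, 5, 6, 7, 10}
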